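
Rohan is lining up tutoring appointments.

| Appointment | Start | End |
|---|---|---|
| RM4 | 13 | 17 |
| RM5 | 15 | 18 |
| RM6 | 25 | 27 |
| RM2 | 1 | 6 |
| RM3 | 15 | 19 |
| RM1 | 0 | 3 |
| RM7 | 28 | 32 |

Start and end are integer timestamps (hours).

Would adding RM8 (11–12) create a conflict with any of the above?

No — it doesn't clash with anything

RM1: ends 3 at or before RM8 starts 11 → clear.
RM2: ends 6 at or before RM8 starts 11 → clear.
RM4: starts 13 at or after RM8 ends 12 → clear.
RM3: starts 15 at or after RM8 ends 12 → clear.
RM5: starts 15 at or after RM8 ends 12 → clear.
RM6: starts 25 at or after RM8 ends 12 → clear.
RM7: starts 28 at or after RM8 ends 12 → clear.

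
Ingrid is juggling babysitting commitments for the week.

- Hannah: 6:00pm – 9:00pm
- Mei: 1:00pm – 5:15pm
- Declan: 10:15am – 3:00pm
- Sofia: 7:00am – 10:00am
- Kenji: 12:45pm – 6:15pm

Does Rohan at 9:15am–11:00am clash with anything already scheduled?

Yes — it overlaps Declan, Sofia

Sofia: starts 7:00am before Rohan ends 11:00am, and ends 10:00am after Rohan starts 9:15am → overlap.
Declan: starts 10:15am before Rohan ends 11:00am, and ends 3:00pm after Rohan starts 9:15am → overlap.
Kenji: starts 12:45pm at or after Rohan ends 11:00am → clear.
Mei: starts 1:00pm at or after Rohan ends 11:00am → clear.
Hannah: starts 6:00pm at or after Rohan ends 11:00am → clear.
Rohan overlaps Sofia, Declan.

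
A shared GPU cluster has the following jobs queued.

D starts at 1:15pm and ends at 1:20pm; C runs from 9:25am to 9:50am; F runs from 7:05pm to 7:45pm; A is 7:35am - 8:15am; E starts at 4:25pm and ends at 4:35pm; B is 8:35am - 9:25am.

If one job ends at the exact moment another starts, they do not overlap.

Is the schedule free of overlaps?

Two intervals overlap when each starts before the other ends.
Sorted by start: A, B, C, D, E, F.
B starts after A ends — done with A.
C starts exactly when B ends (back-to-back, no overlap) — done with B.
D starts after C ends — done with C.
E starts after D ends — done with D.
F starts after E ends.
Every pair is clear; the schedule has no overlaps.

Yes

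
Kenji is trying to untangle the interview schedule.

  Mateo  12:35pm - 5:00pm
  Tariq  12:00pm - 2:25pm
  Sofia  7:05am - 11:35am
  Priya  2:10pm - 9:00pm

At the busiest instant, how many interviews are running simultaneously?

Sort all start/end points and keep a running count:
7:05am start Sofia → 1
11:35am end Sofia → 0
12:00pm start Tariq → 1
12:35pm start Mateo → 2
2:10pm start Priya → 3
2:25pm end Tariq → 2
5:00pm end Mateo → 1
9:00pm end Priya → 0
Peak is 3, at 2:10pm (Mateo, Priya, Tariq).

3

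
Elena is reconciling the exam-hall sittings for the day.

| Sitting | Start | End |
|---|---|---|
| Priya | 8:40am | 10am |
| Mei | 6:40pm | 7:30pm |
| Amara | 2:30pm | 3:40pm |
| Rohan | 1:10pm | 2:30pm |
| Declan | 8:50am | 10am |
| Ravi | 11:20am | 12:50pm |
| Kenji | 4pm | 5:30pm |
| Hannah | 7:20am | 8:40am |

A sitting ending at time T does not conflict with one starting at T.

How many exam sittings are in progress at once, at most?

Sort all start/end points and keep a running count:
7:20am start Hannah → 1
8:40am end Hannah → 0
8:40am start Priya → 1
8:50am start Declan → 2
10am end Declan → 1
10am end Priya → 0
11:20am start Ravi → 1
12:50pm end Ravi → 0
1:10pm start Rohan → 1
2:30pm end Rohan → 0
2:30pm start Amara → 1
3:40pm end Amara → 0
4pm start Kenji → 1
5:30pm end Kenji → 0
6:40pm start Mei → 1
7:30pm end Mei → 0
Peak is 2, at 8:50am (Declan, Priya).

2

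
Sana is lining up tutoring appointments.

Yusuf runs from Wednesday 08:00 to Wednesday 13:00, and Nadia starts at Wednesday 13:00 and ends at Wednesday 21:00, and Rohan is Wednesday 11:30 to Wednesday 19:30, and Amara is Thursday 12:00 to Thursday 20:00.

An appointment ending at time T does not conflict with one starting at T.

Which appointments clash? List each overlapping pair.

Sorted by start: Yusuf, Rohan, Nadia, Amara.
Rohan starts before Yusuf ends → Yusuf and Rohan overlap.
Nadia starts exactly when Yusuf ends (back-to-back, no overlap) — done with Yusuf.
Nadia starts before Rohan ends → Rohan and Nadia overlap.
Amara starts after Rohan ends.
Amara starts after Nadia ends.

Nadia & Rohan, Rohan & Yusuf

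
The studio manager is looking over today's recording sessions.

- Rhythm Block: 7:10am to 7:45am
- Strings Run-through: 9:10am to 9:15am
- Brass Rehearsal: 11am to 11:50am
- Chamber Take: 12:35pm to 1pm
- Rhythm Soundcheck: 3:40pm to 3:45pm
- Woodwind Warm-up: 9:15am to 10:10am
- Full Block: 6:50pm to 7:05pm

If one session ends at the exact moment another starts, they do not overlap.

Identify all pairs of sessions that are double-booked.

Sorted by start: Rhythm Block, Strings Run-through, Woodwind Warm-up, Brass Rehearsal, Chamber Take, Rhythm Soundcheck, Full Block.
Strings Run-through starts after Rhythm Block ends, so nothing later overlaps Rhythm Block either.
Woodwind Warm-up starts exactly when Strings Run-through ends (back-to-back, no overlap), so nothing later overlaps Strings Run-through either.
Brass Rehearsal starts after Woodwind Warm-up ends, so nothing later overlaps Woodwind Warm-up either.
Chamber Take starts after Brass Rehearsal ends, so nothing later overlaps Brass Rehearsal either.
Rhythm Soundcheck starts after Chamber Take ends, so nothing later overlaps Chamber Take either.
Full Block starts after Rhythm Soundcheck ends.

no conflicts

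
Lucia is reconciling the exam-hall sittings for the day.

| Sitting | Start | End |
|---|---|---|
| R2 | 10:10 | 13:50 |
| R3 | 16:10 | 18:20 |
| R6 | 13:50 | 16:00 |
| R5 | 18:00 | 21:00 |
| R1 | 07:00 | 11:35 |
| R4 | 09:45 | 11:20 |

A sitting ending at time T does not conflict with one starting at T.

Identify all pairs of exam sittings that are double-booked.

Sorted by start: R1, R4, R2, R6, R3, R5.
R4 starts before R1 ends → R1 and R4 overlap.
R2 starts before R1 ends → R1 and R2 overlap.
R6 starts after R1 ends, so R1 has no further overlaps.
R2 starts before R4 ends → R4 and R2 overlap.
R6 starts after R4 ends, so R4 has no further overlaps.
R6 starts exactly when R2 ends (back-to-back, no overlap), so R2 has no further overlaps.
R3 starts after R6 ends, so R6 has no further overlaps.
R5 starts before R3 ends → R3 and R5 overlap.

R1 & R2, R1 & R4, R2 & R4, R3 & R5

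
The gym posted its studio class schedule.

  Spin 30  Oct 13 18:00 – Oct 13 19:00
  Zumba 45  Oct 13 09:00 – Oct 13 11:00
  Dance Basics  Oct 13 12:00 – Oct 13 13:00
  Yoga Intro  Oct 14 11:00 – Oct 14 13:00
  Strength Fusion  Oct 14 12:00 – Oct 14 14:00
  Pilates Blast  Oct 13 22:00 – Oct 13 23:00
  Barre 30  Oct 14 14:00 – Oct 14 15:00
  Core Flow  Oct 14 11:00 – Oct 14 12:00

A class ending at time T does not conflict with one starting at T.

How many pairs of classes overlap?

2

Sorted by start: Zumba 45, Dance Basics, Spin 30, Pilates Blast, Yoga Intro, Core Flow, Strength Fusion, Barre 30.
Dance Basics starts after Zumba 45 ends, so Zumba 45 has no further overlaps.
Spin 30 starts after Dance Basics ends, so Dance Basics has no further overlaps.
Pilates Blast starts after Spin 30 ends, so Spin 30 has no further overlaps.
Yoga Intro starts after Pilates Blast ends, so Pilates Blast has no further overlaps.
Core Flow starts before Yoga Intro ends → Yoga Intro and Core Flow overlap.
Strength Fusion starts before Yoga Intro ends → Yoga Intro and Strength Fusion overlap.
Barre 30 starts after Yoga Intro ends.
Strength Fusion starts exactly when Core Flow ends (back-to-back, no overlap), so Core Flow has no further overlaps.
Barre 30 starts exactly when Strength Fusion ends (back-to-back, no overlap).
Overlapping pairs: Core Flow & Yoga Intro, Strength Fusion & Yoga Intro — 2 in total.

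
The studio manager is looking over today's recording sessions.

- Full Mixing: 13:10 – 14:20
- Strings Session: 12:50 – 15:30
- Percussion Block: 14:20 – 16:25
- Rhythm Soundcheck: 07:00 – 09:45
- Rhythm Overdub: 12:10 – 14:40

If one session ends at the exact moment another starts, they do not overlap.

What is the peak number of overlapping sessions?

Sweep the timeline, counting +1 at each start and −1 at each end (ends before starts at a tie):
07:00 start Rhythm Soundcheck → 1
09:45 end Rhythm Soundcheck → 0
12:10 start Rhythm Overdub → 1
12:50 start Strings Session → 2
13:10 start Full Mixing → 3
14:20 end Full Mixing → 2
14:20 start Percussion Block → 3
14:40 end Rhythm Overdub → 2
15:30 end Strings Session → 1
16:25 end Percussion Block → 0
Peak is 3, at 13:10 (Full Mixing, Rhythm Overdub, Strings Session).

3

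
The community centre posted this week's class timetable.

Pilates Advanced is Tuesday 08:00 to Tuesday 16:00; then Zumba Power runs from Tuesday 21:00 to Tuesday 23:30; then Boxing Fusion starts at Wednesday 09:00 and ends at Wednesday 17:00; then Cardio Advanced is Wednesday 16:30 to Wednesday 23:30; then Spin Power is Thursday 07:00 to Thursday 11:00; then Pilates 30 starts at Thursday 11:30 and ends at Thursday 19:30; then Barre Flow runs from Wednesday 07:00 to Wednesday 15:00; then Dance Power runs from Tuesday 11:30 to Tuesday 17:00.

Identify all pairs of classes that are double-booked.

Barre Flow & Boxing Fusion, Boxing Fusion & Cardio Advanced, Dance Power & Pilates Advanced

Check each pair: they overlap iff neither finishes before the other starts.
Sorted by start: Pilates Advanced, Dance Power, Zumba Power, Barre Flow, Boxing Fusion, Cardio Advanced, Spin Power, Pilates 30.
Dance Power starts before Pilates Advanced ends → Pilates Advanced and Dance Power overlap.
Zumba Power starts after Pilates Advanced ends, so nothing later overlaps Pilates Advanced either.
Zumba Power starts after Dance Power ends, so nothing later overlaps Dance Power either.
Barre Flow starts after Zumba Power ends, so nothing later overlaps Zumba Power either.
Boxing Fusion starts before Barre Flow ends → Barre Flow and Boxing Fusion overlap.
Cardio Advanced starts after Barre Flow ends, so nothing later overlaps Barre Flow either.
Cardio Advanced starts before Boxing Fusion ends → Boxing Fusion and Cardio Advanced overlap.
Spin Power starts after Boxing Fusion ends, so nothing later overlaps Boxing Fusion either.
Spin Power starts after Cardio Advanced ends, so nothing later overlaps Cardio Advanced either.
Pilates 30 starts after Spin Power ends.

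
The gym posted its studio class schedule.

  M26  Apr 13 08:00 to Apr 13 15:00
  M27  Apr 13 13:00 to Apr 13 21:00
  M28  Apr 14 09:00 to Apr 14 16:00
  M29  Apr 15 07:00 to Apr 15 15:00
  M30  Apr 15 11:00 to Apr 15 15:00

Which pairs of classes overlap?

M26 & M27, M29 & M30

Sorted by start: M26, M27, M28, M29, M30.
M27 starts before M26 ends → M26 and M27 overlap.
M28 starts after M26 ends; M26 is clear from here.
M28 starts after M27 ends; M27 is clear from here.
M29 starts after M28 ends; M28 is clear from here.
M30 starts before M29 ends → M29 and M30 overlap.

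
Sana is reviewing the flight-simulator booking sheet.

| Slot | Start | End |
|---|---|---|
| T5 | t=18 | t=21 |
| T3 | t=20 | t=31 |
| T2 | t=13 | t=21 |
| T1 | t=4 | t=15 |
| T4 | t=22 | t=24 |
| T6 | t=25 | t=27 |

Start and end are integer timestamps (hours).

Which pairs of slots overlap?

Check each pair: they overlap iff neither finishes before the other starts.
Sorted by start: T1, T2, T5, T3, T4, T6.
T2 starts before T1 ends → T1 and T2 overlap.
T5 starts after T1 ends, so nothing later overlaps T1 either.
T5 starts before T2 ends → T2 and T5 overlap.
T3 starts before T2 ends → T2 and T3 overlap.
T4 starts after T2 ends, so nothing later overlaps T2 either.
T3 starts before T5 ends → T5 and T3 overlap.
T4 starts after T5 ends, so nothing later overlaps T5 either.
T4 starts before T3 ends → T3 and T4 overlap.
T6 starts before T3 ends → T3 and T6 overlap.
T6 starts after T4 ends.

T1 & T2, T2 & T3, T2 & T5, T3 & T4, T3 & T5, T3 & T6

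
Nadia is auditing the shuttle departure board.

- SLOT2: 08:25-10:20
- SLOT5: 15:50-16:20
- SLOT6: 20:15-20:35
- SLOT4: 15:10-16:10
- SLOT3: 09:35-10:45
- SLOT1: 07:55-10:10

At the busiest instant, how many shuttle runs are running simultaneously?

3

Walk through starts and ends in time order (an end at T is processed before a start at T):
07:55 start SLOT1 → 1
08:25 start SLOT2 → 2
09:35 start SLOT3 → 3
10:10 end SLOT1 → 2
10:20 end SLOT2 → 1
10:45 end SLOT3 → 0
15:10 start SLOT4 → 1
15:50 start SLOT5 → 2
16:10 end SLOT4 → 1
16:20 end SLOT5 → 0
20:15 start SLOT6 → 1
20:35 end SLOT6 → 0
Peak is 3, at 09:35 (SLOT1, SLOT2, SLOT3).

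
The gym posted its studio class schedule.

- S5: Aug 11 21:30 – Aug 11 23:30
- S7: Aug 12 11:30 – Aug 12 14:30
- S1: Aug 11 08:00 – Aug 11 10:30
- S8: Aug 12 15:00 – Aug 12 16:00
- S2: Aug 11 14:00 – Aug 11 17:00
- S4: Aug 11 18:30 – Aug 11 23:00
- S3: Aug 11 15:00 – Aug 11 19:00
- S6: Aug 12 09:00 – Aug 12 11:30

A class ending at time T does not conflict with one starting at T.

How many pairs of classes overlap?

Check each pair: they overlap iff neither finishes before the other starts.
Sorted by start: S1, S2, S3, S4, S5, S6, S7, S8.
S2 starts after S1 ends, so S1 has no further overlaps.
S3 starts before S2 ends → S2 and S3 overlap.
S4 starts after S2 ends, so S2 has no further overlaps.
S4 starts before S3 ends → S3 and S4 overlap.
S5 starts after S3 ends, so S3 has no further overlaps.
S5 starts before S4 ends → S4 and S5 overlap.
S6 starts after S4 ends, so S4 has no further overlaps.
S6 starts after S5 ends, so S5 has no further overlaps.
S7 starts exactly when S6 ends (back-to-back, no overlap), so S6 has no further overlaps.
S8 starts after S7 ends.
Overlapping pairs: S2 & S3, S3 & S4, S4 & S5 — 3 in total.

3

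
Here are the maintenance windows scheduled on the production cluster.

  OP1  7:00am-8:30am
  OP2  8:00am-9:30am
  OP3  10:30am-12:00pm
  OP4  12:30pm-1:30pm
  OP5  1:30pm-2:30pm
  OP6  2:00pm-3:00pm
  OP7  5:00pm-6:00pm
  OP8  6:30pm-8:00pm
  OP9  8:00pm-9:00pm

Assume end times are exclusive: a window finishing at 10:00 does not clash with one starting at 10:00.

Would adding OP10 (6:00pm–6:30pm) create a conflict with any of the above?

No — it doesn't clash with anything

OP1: ends 8:30am at or before OP10 starts 6:00pm → clear.
OP2: ends 9:30am at or before OP10 starts 6:00pm → clear.
OP3: ends 12:00pm at or before OP10 starts 6:00pm → clear.
OP4: ends 1:30pm at or before OP10 starts 6:00pm → clear.
OP5: ends 2:30pm at or before OP10 starts 6:00pm → clear.
OP6: ends 3:00pm at or before OP10 starts 6:00pm → clear.
OP7: ends 6:00pm at or before OP10 starts 6:00pm → clear.
OP8: starts 6:30pm at or after OP10 ends 6:30pm → clear.
OP9: starts 8:00pm at or after OP10 ends 6:30pm → clear.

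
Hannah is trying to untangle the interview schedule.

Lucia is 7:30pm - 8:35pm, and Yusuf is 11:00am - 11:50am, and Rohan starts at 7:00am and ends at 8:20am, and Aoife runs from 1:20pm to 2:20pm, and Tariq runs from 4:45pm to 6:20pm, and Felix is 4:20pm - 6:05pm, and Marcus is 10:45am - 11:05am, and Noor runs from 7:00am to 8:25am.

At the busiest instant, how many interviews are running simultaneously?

2

Sweep the timeline, counting +1 at each start and −1 at each end (ends before starts at a tie):
7:00am start Noor → 1
7:00am start Rohan → 2
8:20am end Rohan → 1
8:25am end Noor → 0
10:45am start Marcus → 1
11:00am start Yusuf → 2
11:05am end Marcus → 1
11:50am end Yusuf → 0
1:20pm start Aoife → 1
2:20pm end Aoife → 0
4:20pm start Felix → 1
4:45pm start Tariq → 2
6:05pm end Felix → 1
6:20pm end Tariq → 0
7:30pm start Lucia → 1
8:35pm end Lucia → 0
Peak is 2, at 7:00am (Noor, Rohan).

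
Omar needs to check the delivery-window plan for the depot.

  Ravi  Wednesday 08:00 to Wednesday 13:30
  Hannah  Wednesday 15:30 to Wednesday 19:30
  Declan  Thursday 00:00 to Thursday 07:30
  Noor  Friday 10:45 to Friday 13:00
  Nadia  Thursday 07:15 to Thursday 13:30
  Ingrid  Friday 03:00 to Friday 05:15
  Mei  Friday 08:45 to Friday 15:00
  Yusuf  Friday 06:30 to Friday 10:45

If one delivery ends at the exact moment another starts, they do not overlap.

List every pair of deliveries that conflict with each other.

Sorted by start: Ravi, Hannah, Declan, Nadia, Ingrid, Yusuf, Mei, Noor.
Hannah starts after Ravi ends, so nothing later overlaps Ravi either.
Declan starts after Hannah ends, so nothing later overlaps Hannah either.
Nadia starts before Declan ends → Declan and Nadia overlap.
Ingrid starts after Declan ends, so nothing later overlaps Declan either.
Ingrid starts after Nadia ends, so nothing later overlaps Nadia either.
Yusuf starts after Ingrid ends, so nothing later overlaps Ingrid either.
Mei starts before Yusuf ends → Yusuf and Mei overlap.
Noor starts exactly when Yusuf ends (back-to-back, no overlap).
Noor starts before Mei ends → Mei and Noor overlap.

Declan & Nadia, Mei & Noor, Mei & Yusuf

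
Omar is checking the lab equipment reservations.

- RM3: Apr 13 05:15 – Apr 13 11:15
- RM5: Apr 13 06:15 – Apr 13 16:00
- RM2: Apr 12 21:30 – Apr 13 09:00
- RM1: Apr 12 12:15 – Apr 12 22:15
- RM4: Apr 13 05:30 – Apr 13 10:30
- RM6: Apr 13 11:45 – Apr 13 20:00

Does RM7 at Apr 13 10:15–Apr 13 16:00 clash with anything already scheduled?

RM1: ends Apr 12 22:15 at or before RM7 starts Apr 13 10:15 → clear.
RM2: ends Apr 13 09:00 at or before RM7 starts Apr 13 10:15 → clear.
RM3: starts Apr 13 05:15 before RM7 ends Apr 13 16:00, and ends Apr 13 11:15 after RM7 starts Apr 13 10:15 → overlap.
RM4: starts Apr 13 05:30 before RM7 ends Apr 13 16:00, and ends Apr 13 10:30 after RM7 starts Apr 13 10:15 → overlap.
RM5: starts Apr 13 06:15 before RM7 ends Apr 13 16:00, and ends Apr 13 16:00 after RM7 starts Apr 13 10:15 → overlap.
RM6: starts Apr 13 11:45 before RM7 ends Apr 13 16:00, and ends Apr 13 20:00 after RM7 starts Apr 13 10:15 → overlap.
RM7 overlaps RM3, RM4, RM5, RM6.

Yes — it overlaps RM3, RM4, RM5, RM6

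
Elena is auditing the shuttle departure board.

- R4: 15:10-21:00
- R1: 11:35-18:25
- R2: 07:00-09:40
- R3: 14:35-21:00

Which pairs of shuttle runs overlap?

Sorted by start: R2, R1, R3, R4.
R1 starts after R2 ends — done with R2.
R3 starts before R1 ends → R1 and R3 overlap.
R4 starts before R1 ends → R1 and R4 overlap.
R4 starts before R3 ends → R3 and R4 overlap.

R1 & R3, R1 & R4, R3 & R4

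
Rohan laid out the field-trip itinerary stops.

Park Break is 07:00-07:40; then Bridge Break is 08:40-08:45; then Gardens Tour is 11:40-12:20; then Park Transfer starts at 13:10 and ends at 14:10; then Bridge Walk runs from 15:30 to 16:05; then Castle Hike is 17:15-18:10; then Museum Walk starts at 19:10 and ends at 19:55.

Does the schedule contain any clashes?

Sorted by start: Park Break, Bridge Break, Gardens Tour, Park Transfer, Bridge Walk, Castle Hike, Museum Walk.
Bridge Break starts after Park Break ends — done with Park Break.
Gardens Tour starts after Bridge Break ends — done with Bridge Break.
Park Transfer starts after Gardens Tour ends — done with Gardens Tour.
Bridge Walk starts after Park Transfer ends — done with Park Transfer.
Castle Hike starts after Bridge Walk ends — done with Bridge Walk.
Museum Walk starts after Castle Hike ends.
Every pair is clear; the schedule has no overlaps.

No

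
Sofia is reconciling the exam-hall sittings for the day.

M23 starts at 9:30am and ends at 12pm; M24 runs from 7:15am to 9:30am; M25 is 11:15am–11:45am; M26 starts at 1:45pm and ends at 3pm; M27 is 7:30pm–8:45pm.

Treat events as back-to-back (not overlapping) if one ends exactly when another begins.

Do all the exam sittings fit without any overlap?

Sorted by start: M24, M23, M25, M26, M27.
M23 starts exactly when M24 ends (back-to-back, no overlap), so M24 has no further overlaps.
M25 starts before M23 ends → M23 and M25 overlap.
That's a conflict, so the schedule is not conflict-free.

No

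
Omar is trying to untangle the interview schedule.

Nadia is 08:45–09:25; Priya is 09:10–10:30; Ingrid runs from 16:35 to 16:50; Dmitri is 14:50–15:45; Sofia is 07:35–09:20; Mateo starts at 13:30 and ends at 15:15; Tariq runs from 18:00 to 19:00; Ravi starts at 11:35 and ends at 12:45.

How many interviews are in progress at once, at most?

Walk through starts and ends in time order (an end at T is processed before a start at T):
07:35 start Sofia → 1
08:45 start Nadia → 2
09:10 start Priya → 3
09:20 end Sofia → 2
09:25 end Nadia → 1
10:30 end Priya → 0
11:35 start Ravi → 1
12:45 end Ravi → 0
13:30 start Mateo → 1
14:50 start Dmitri → 2
15:15 end Mateo → 1
15:45 end Dmitri → 0
16:35 start Ingrid → 1
16:50 end Ingrid → 0
18:00 start Tariq → 1
19:00 end Tariq → 0
Peak is 3, at 09:10 (Nadia, Priya, Sofia).

3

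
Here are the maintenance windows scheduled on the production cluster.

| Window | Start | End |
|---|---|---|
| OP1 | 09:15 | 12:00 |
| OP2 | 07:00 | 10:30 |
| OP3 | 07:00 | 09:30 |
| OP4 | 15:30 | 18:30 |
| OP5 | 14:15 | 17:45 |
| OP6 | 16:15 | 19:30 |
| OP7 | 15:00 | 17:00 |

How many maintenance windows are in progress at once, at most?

4

Walk through starts and ends in time order (an end at T is processed before a start at T):
07:00 start OP2 → 1
07:00 start OP3 → 2
09:15 start OP1 → 3
09:30 end OP3 → 2
10:30 end OP2 → 1
12:00 end OP1 → 0
14:15 start OP5 → 1
15:00 start OP7 → 2
15:30 start OP4 → 3
16:15 start OP6 → 4
17:00 end OP7 → 3
17:45 end OP5 → 2
18:30 end OP4 → 1
19:30 end OP6 → 0
Peak is 4, at 16:15 (OP4, OP5, OP6, OP7).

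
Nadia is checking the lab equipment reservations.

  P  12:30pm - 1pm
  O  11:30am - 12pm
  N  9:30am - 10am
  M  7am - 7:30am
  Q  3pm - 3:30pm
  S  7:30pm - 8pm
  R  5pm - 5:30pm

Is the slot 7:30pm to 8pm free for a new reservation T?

No — it overlaps S

M: ends 7:30am at or before T starts 7:30pm → clear.
N: ends 10am at or before T starts 7:30pm → clear.
O: ends 12pm at or before T starts 7:30pm → clear.
P: ends 1pm at or before T starts 7:30pm → clear.
Q: ends 3:30pm at or before T starts 7:30pm → clear.
R: ends 5:30pm at or before T starts 7:30pm → clear.
S: starts 7:30pm before T ends 8pm, and ends 8pm after T starts 7:30pm → overlap.
T overlaps S.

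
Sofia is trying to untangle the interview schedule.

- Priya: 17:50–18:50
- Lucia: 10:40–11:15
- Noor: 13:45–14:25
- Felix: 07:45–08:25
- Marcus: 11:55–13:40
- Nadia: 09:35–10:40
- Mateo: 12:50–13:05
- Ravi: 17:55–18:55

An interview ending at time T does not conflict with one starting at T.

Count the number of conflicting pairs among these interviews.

Check each pair: they overlap iff neither finishes before the other starts.
Sorted by start: Felix, Nadia, Lucia, Marcus, Mateo, Noor, Priya, Ravi.
Nadia starts after Felix ends; Felix is clear from here.
Lucia starts exactly when Nadia ends (back-to-back, no overlap); Nadia is clear from here.
Marcus starts after Lucia ends; Lucia is clear from here.
Mateo starts before Marcus ends → Marcus and Mateo overlap.
Noor starts after Marcus ends; Marcus is clear from here.
Noor starts after Mateo ends; Mateo is clear from here.
Priya starts after Noor ends; Noor is clear from here.
Ravi starts before Priya ends → Priya and Ravi overlap.
Overlapping pairs: Marcus & Mateo, Priya & Ravi — 2 in total.

2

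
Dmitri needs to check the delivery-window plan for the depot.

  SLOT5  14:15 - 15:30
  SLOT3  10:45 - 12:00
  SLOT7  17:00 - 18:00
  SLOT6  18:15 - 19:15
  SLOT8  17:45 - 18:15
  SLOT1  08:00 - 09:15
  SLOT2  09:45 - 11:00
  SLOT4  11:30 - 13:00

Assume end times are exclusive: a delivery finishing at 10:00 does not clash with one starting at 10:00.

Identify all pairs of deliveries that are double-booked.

SLOT2 & SLOT3, SLOT3 & SLOT4, SLOT7 & SLOT8

Sorted by start: SLOT1, SLOT2, SLOT3, SLOT4, SLOT5, SLOT7, SLOT8, SLOT6.
SLOT2 starts after SLOT1 ends, so SLOT1 has no further overlaps.
SLOT3 starts before SLOT2 ends → SLOT2 and SLOT3 overlap.
SLOT4 starts after SLOT2 ends, so SLOT2 has no further overlaps.
SLOT4 starts before SLOT3 ends → SLOT3 and SLOT4 overlap.
SLOT5 starts after SLOT3 ends, so SLOT3 has no further overlaps.
SLOT5 starts after SLOT4 ends, so SLOT4 has no further overlaps.
SLOT7 starts after SLOT5 ends, so SLOT5 has no further overlaps.
SLOT8 starts before SLOT7 ends → SLOT7 and SLOT8 overlap.
SLOT6 starts after SLOT7 ends.
SLOT6 starts exactly when SLOT8 ends (back-to-back, no overlap).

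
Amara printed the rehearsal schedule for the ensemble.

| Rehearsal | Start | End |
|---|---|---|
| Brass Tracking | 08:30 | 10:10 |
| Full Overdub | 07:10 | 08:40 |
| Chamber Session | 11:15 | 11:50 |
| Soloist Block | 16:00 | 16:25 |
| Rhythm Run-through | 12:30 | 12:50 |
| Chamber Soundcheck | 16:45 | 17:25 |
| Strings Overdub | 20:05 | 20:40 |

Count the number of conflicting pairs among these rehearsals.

Two intervals overlap when each starts before the other ends.
Sorted by start: Full Overdub, Brass Tracking, Chamber Session, Rhythm Run-through, Soloist Block, Chamber Soundcheck, Strings Overdub.
Brass Tracking starts before Full Overdub ends → Full Overdub and Brass Tracking overlap.
Chamber Session starts after Full Overdub ends, so nothing later overlaps Full Overdub either.
Chamber Session starts after Brass Tracking ends, so nothing later overlaps Brass Tracking either.
Rhythm Run-through starts after Chamber Session ends, so nothing later overlaps Chamber Session either.
Soloist Block starts after Rhythm Run-through ends, so nothing later overlaps Rhythm Run-through either.
Chamber Soundcheck starts after Soloist Block ends, so nothing later overlaps Soloist Block either.
Strings Overdub starts after Chamber Soundcheck ends.
Overlapping pairs: Brass Tracking & Full Overdub — 1 in total.

1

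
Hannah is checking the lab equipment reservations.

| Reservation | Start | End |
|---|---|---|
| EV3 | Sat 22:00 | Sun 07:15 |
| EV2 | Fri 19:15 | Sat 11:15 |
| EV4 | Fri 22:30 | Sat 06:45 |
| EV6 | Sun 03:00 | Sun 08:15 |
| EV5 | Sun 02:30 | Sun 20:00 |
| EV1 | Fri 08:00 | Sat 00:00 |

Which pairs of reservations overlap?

Sorted by start: EV1, EV2, EV4, EV3, EV5, EV6.
EV2 starts before EV1 ends → EV1 and EV2 overlap.
EV4 starts before EV1 ends → EV1 and EV4 overlap.
EV3 starts after EV1 ends; EV1 is clear from here.
EV4 starts before EV2 ends → EV2 and EV4 overlap.
EV3 starts after EV2 ends; EV2 is clear from here.
EV3 starts after EV4 ends; EV4 is clear from here.
EV5 starts before EV3 ends → EV3 and EV5 overlap.
EV6 starts before EV3 ends → EV3 and EV6 overlap.
EV6 starts before EV5 ends → EV5 and EV6 overlap.

EV1 & EV2, EV1 & EV4, EV2 & EV4, EV3 & EV5, EV3 & EV6, EV5 & EV6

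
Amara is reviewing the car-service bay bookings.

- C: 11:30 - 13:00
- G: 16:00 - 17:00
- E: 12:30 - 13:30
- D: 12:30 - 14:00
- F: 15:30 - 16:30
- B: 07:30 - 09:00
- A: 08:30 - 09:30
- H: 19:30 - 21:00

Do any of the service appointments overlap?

Sorted by start: B, A, C, D, E, F, G, H.
A starts before B ends → B and A overlap.
That's a conflict, so the schedule is not conflict-free.

Yes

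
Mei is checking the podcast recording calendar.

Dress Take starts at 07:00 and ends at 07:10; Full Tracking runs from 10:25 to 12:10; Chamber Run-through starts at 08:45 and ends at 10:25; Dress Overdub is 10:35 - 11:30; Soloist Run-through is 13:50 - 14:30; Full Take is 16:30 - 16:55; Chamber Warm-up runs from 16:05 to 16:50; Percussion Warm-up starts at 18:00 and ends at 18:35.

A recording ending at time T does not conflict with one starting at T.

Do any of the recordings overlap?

Sorted by start: Dress Take, Chamber Run-through, Full Tracking, Dress Overdub, Soloist Run-through, Chamber Warm-up, Full Take, Percussion Warm-up.
Chamber Run-through starts after Dress Take ends, so nothing later overlaps Dress Take either.
Full Tracking starts exactly when Chamber Run-through ends (back-to-back, no overlap), so nothing later overlaps Chamber Run-through either.
Dress Overdub starts before Full Tracking ends → Full Tracking and Dress Overdub overlap.
That's a conflict, so the schedule is not conflict-free.

Yes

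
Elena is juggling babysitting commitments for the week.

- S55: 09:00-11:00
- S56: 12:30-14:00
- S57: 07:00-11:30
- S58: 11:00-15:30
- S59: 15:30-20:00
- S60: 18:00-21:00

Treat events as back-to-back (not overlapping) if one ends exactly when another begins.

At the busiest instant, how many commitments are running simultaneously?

2

Sweep the timeline, counting +1 at each start and −1 at each end (ends before starts at a tie):
07:00 start S57 → 1
09:00 start S55 → 2
11:00 end S55 → 1
11:00 start S58 → 2
11:30 end S57 → 1
12:30 start S56 → 2
14:00 end S56 → 1
15:30 end S58 → 0
15:30 start S59 → 1
18:00 start S60 → 2
20:00 end S59 → 1
21:00 end S60 → 0
Peak is 2, at 09:00 (S55, S57).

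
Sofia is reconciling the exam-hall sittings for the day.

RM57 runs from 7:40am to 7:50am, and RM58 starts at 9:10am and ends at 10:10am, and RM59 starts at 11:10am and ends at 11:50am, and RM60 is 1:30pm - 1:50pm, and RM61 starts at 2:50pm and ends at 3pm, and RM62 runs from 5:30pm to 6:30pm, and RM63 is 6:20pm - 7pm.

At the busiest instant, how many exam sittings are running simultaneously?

2

Walk through starts and ends in time order (an end at T is processed before a start at T):
7:40am start RM57 → 1
7:50am end RM57 → 0
9:10am start RM58 → 1
10:10am end RM58 → 0
11:10am start RM59 → 1
11:50am end RM59 → 0
1:30pm start RM60 → 1
1:50pm end RM60 → 0
2:50pm start RM61 → 1
3pm end RM61 → 0
5:30pm start RM62 → 1
6:20pm start RM63 → 2
6:30pm end RM62 → 1
7pm end RM63 → 0
Peak is 2, at 6:20pm (RM62, RM63).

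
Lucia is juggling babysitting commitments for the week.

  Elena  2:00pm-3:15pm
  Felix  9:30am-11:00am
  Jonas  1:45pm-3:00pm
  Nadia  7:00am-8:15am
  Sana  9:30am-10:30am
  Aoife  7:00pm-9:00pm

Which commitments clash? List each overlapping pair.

Elena & Jonas, Felix & Sana

Sorted by start: Nadia, Felix, Sana, Jonas, Elena, Aoife.
Felix starts after Nadia ends — done with Nadia.
Sana starts before Felix ends → Felix and Sana overlap.
Jonas starts after Felix ends — done with Felix.
Jonas starts after Sana ends — done with Sana.
Elena starts before Jonas ends → Jonas and Elena overlap.
Aoife starts after Jonas ends.
Aoife starts after Elena ends.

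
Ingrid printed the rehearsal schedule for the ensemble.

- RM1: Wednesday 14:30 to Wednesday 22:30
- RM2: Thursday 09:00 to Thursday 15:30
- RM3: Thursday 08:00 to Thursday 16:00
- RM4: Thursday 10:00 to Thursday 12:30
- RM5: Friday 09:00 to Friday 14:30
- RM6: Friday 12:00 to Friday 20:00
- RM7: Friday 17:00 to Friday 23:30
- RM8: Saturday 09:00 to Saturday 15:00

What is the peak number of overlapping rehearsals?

Sort all start/end points and keep a running count:
Wednesday 14:30 start RM1 → 1
Wednesday 22:30 end RM1 → 0
Thursday 08:00 start RM3 → 1
Thursday 09:00 start RM2 → 2
Thursday 10:00 start RM4 → 3
Thursday 12:30 end RM4 → 2
Thursday 15:30 end RM2 → 1
Thursday 16:00 end RM3 → 0
Friday 09:00 start RM5 → 1
Friday 12:00 start RM6 → 2
Friday 14:30 end RM5 → 1
Friday 17:00 start RM7 → 2
Friday 20:00 end RM6 → 1
Friday 23:30 end RM7 → 0
Saturday 09:00 start RM8 → 1
Saturday 15:00 end RM8 → 0
Peak is 3, at Thursday 10:00 (RM2, RM3, RM4).

3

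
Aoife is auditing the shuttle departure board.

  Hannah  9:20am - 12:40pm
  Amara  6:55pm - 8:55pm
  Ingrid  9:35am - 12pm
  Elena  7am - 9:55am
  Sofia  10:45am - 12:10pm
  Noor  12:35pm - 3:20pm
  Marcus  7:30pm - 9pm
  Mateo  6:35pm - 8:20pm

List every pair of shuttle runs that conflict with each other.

Amara & Marcus, Amara & Mateo, Elena & Hannah, Elena & Ingrid, Hannah & Ingrid, Hannah & Noor, Hannah & Sofia, Ingrid & Sofia, Marcus & Mateo

Sorted by start: Elena, Hannah, Ingrid, Sofia, Noor, Mateo, Amara, Marcus.
Hannah starts before Elena ends → Elena and Hannah overlap.
Ingrid starts before Elena ends → Elena and Ingrid overlap.
Sofia starts after Elena ends; Elena is clear from here.
Ingrid starts before Hannah ends → Hannah and Ingrid overlap.
Sofia starts before Hannah ends → Hannah and Sofia overlap.
Noor starts before Hannah ends → Hannah and Noor overlap.
Mateo starts after Hannah ends; Hannah is clear from here.
Sofia starts before Ingrid ends → Ingrid and Sofia overlap.
Noor starts after Ingrid ends; Ingrid is clear from here.
Noor starts after Sofia ends; Sofia is clear from here.
Mateo starts after Noor ends; Noor is clear from here.
Amara starts before Mateo ends → Mateo and Amara overlap.
Marcus starts before Mateo ends → Mateo and Marcus overlap.
Marcus starts before Amara ends → Amara and Marcus overlap.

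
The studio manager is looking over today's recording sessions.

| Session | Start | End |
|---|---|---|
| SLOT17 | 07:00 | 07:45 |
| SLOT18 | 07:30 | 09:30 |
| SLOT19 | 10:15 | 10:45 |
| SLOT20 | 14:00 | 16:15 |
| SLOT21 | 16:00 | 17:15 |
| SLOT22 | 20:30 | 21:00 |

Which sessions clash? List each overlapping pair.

SLOT17 & SLOT18, SLOT20 & SLOT21

Sorted by start: SLOT17, SLOT18, SLOT19, SLOT20, SLOT21, SLOT22.
SLOT18 starts before SLOT17 ends → SLOT17 and SLOT18 overlap.
SLOT19 starts after SLOT17 ends — done with SLOT17.
SLOT19 starts after SLOT18 ends — done with SLOT18.
SLOT20 starts after SLOT19 ends — done with SLOT19.
SLOT21 starts before SLOT20 ends → SLOT20 and SLOT21 overlap.
SLOT22 starts after SLOT20 ends.
SLOT22 starts after SLOT21 ends.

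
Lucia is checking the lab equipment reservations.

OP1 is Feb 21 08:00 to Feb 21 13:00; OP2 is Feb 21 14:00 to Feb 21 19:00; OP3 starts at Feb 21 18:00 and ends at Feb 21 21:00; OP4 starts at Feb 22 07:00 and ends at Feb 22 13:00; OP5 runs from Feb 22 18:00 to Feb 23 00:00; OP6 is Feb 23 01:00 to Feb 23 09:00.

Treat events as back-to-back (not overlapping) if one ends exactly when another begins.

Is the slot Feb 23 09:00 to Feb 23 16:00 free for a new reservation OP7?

OP1: ends Feb 21 13:00 at or before OP7 starts Feb 23 09:00 → clear.
OP2: ends Feb 21 19:00 at or before OP7 starts Feb 23 09:00 → clear.
OP3: ends Feb 21 21:00 at or before OP7 starts Feb 23 09:00 → clear.
OP4: ends Feb 22 13:00 at or before OP7 starts Feb 23 09:00 → clear.
OP5: ends Feb 23 00:00 at or before OP7 starts Feb 23 09:00 → clear.
OP6: ends Feb 23 09:00 at or before OP7 starts Feb 23 09:00 → clear.

Yes — the slot is free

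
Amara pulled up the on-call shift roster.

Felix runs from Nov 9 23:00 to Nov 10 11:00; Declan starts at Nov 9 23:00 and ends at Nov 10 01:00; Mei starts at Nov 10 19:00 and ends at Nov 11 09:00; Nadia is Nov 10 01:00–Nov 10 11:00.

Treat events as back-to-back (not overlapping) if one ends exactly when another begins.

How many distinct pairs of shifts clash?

Sorted by start: Felix, Declan, Nadia, Mei.
Declan starts before Felix ends → Felix and Declan overlap.
Nadia starts before Felix ends → Felix and Nadia overlap.
Mei starts after Felix ends.
Nadia starts exactly when Declan ends (back-to-back, no overlap) — done with Declan.
Mei starts after Nadia ends.
Overlapping pairs: Declan & Felix, Felix & Nadia — 2 in total.

2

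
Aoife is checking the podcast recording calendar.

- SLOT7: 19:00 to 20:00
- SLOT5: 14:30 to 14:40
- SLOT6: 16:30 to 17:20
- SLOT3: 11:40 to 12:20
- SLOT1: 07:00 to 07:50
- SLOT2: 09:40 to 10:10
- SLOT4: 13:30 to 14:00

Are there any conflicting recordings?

No

Sorted by start: SLOT1, SLOT2, SLOT3, SLOT4, SLOT5, SLOT6, SLOT7.
SLOT2 starts after SLOT1 ends; SLOT1 is clear from here.
SLOT3 starts after SLOT2 ends; SLOT2 is clear from here.
SLOT4 starts after SLOT3 ends; SLOT3 is clear from here.
SLOT5 starts after SLOT4 ends; SLOT4 is clear from here.
SLOT6 starts after SLOT5 ends; SLOT5 is clear from here.
SLOT7 starts after SLOT6 ends.
Every pair is clear; the schedule has no overlaps.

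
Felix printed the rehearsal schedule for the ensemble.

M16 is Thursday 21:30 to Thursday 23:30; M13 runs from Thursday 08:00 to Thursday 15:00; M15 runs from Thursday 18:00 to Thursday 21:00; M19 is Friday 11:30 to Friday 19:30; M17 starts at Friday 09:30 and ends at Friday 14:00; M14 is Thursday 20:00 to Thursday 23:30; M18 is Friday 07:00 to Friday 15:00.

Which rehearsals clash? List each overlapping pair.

Sorted by start: M13, M15, M14, M16, M18, M17, M19.
M15 starts after M13 ends, so M13 has no further overlaps.
M14 starts before M15 ends → M15 and M14 overlap.
M16 starts after M15 ends, so M15 has no further overlaps.
M16 starts before M14 ends → M14 and M16 overlap.
M18 starts after M14 ends, so M14 has no further overlaps.
M18 starts after M16 ends, so M16 has no further overlaps.
M17 starts before M18 ends → M18 and M17 overlap.
M19 starts before M18 ends → M18 and M19 overlap.
M19 starts before M17 ends → M17 and M19 overlap.

M14 & M15, M14 & M16, M17 & M18, M17 & M19, M18 & M19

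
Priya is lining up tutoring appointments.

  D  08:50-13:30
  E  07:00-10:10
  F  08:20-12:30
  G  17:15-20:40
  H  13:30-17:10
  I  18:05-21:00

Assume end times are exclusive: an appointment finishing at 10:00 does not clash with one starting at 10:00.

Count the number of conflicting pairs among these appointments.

4

Sorted by start: E, F, D, H, G, I.
F starts before E ends → E and F overlap.
D starts before E ends → E and D overlap.
H starts after E ends, so nothing later overlaps E either.
D starts before F ends → F and D overlap.
H starts after F ends, so nothing later overlaps F either.
H starts exactly when D ends (back-to-back, no overlap), so nothing later overlaps D either.
G starts after H ends, so nothing later overlaps H either.
I starts before G ends → G and I overlap.
Overlapping pairs: D & E, D & F, E & F, G & I — 4 in total.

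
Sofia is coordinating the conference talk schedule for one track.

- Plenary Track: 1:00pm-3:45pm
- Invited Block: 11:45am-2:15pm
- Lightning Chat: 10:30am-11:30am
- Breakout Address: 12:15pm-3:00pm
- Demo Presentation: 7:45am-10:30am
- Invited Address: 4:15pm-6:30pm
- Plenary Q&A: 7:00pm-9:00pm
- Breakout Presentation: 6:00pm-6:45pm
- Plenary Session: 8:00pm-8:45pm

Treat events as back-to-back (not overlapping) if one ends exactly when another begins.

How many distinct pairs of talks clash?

5

Sorted by start: Demo Presentation, Lightning Chat, Invited Block, Breakout Address, Plenary Track, Invited Address, Breakout Presentation, Plenary Q&A, Plenary Session.
Lightning Chat starts exactly when Demo Presentation ends (back-to-back, no overlap), so nothing later overlaps Demo Presentation either.
Invited Block starts after Lightning Chat ends, so nothing later overlaps Lightning Chat either.
Breakout Address starts before Invited Block ends → Invited Block and Breakout Address overlap.
Plenary Track starts before Invited Block ends → Invited Block and Plenary Track overlap.
Invited Address starts after Invited Block ends, so nothing later overlaps Invited Block either.
Plenary Track starts before Breakout Address ends → Breakout Address and Plenary Track overlap.
Invited Address starts after Breakout Address ends, so nothing later overlaps Breakout Address either.
Invited Address starts after Plenary Track ends, so nothing later overlaps Plenary Track either.
Breakout Presentation starts before Invited Address ends → Invited Address and Breakout Presentation overlap.
Plenary Q&A starts after Invited Address ends, so nothing later overlaps Invited Address either.
Plenary Q&A starts after Breakout Presentation ends, so nothing later overlaps Breakout Presentation either.
Plenary Session starts before Plenary Q&A ends → Plenary Q&A and Plenary Session overlap.
Overlapping pairs: Breakout Address & Invited Block, Breakout Address & Plenary Track, Breakout Presentation & Invited Address, Invited Block & Plenary Track, Plenary Q&A & Plenary Session — 5 in total.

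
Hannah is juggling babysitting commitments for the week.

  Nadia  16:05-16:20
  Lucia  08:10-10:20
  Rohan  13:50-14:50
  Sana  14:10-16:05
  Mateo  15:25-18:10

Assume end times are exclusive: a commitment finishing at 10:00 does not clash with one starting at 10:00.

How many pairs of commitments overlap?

Sorted by start: Lucia, Rohan, Sana, Mateo, Nadia.
Rohan starts after Lucia ends, so Lucia has no further overlaps.
Sana starts before Rohan ends → Rohan and Sana overlap.
Mateo starts after Rohan ends, so Rohan has no further overlaps.
Mateo starts before Sana ends → Sana and Mateo overlap.
Nadia starts exactly when Sana ends (back-to-back, no overlap).
Nadia starts before Mateo ends → Mateo and Nadia overlap.
Overlapping pairs: Mateo & Nadia, Mateo & Sana, Rohan & Sana — 3 in total.

3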